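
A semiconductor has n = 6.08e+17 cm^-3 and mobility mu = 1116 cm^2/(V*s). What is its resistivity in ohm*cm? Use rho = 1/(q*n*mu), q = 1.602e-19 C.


Step 1: sigma = q * n * mu = 1.602e-19 * 6.08e+17 * 1116 = 1.08700e+02 S/cm
Step 2: rho = 1 / sigma = 1 / 1.08700e+02 = 0.0092 ohm*cm

0.0092


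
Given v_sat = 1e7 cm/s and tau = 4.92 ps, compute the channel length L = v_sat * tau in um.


Step 1: tau in seconds = 4.92 ps * 1e-12 = 4.9200e-12 s
Step 2: L = v_sat * tau = 1e7 * 4.9200e-12 = 4.9200e-05 cm
Step 3: L in um = 4.9200e-05 * 1e4 = 0.492 um

0.492


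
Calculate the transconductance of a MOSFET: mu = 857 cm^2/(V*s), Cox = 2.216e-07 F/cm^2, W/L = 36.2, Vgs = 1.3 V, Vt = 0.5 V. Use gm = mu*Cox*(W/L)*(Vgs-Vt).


Step 1: Vov = Vgs - Vt = 1.3 - 0.5 = 0.8 V
Step 2: gm = mu * Cox * (W/L) * Vov
Step 3: gm = 857 * 2.216e-07 * 36.2 * 0.8 = 5.50e-03 S

5.50e-03


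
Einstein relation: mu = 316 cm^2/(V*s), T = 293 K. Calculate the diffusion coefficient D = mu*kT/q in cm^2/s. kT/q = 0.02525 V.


Step 1: D = mu * (kT/q)
Step 2: D = 316 * 0.02525
Step 3: D = 7.98 cm^2/s

7.98


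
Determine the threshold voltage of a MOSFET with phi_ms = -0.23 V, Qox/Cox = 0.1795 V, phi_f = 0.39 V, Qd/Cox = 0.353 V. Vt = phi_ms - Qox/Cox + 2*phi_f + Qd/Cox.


Step 1: Vt = phi_ms - Qox/Cox + 2*phi_f + Qd/Cox
Step 2: Vt = -0.23 - 0.1795 + 2*0.39 + 0.353
Step 3: Vt = -0.23 - 0.1795 + 0.78 + 0.353
Step 4: Vt = 0.7235 V

0.7235


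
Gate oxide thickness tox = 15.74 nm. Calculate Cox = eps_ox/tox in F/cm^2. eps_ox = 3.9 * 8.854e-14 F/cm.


Step 1: eps_ox = 3.9 * 8.854e-14 = 3.45306e-13 F/cm
Step 2: tox in cm = 15.74 nm * 1e-7 = 1.5740e-06 cm
Step 3: Cox = 3.45306e-13 / 1.5740e-06 = 2.19e-07 F/cm^2

2.19e-07


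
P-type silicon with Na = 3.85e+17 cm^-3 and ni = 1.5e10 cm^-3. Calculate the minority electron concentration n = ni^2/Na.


Step 1: Majority hole concentration p ≈ Na = 3.85e+17 cm^-3
Step 2: n = ni^2 / Na = (1.5e10)^2 / 3.85e+17
Step 3: n = 5.84e+02 cm^-3

5.84e+02


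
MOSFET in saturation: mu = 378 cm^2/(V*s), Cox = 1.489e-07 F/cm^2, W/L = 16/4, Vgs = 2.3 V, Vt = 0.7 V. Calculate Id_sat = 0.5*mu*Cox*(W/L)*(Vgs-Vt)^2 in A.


Step 1: Overdrive voltage Vov = Vgs - Vt = 2.3 - 0.7 = 1.6 V
Step 2: W/L = 16/4 = 4
Step 3: Id = 0.5 * 378 * 1.489e-07 * 4 * 1.6^2
Step 4: Id = 2.88e-04 A

2.88e-04


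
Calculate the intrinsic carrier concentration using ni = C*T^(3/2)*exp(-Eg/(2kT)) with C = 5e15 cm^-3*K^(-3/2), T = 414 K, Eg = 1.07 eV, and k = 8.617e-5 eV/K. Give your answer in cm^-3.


Step 1: Compute kT = 8.617e-5 * 414 = 0.03567438 eV
Step 2: Exponent = -Eg/(2kT) = -1.07/(2*0.03567438) = -14.99676
Step 3: T^(3/2) = 414^1.5 = 8423.65
Step 4: ni = 5e15 * 8423.65 * exp(-14.99676) = 1.29e+13 cm^-3

1.29e+13


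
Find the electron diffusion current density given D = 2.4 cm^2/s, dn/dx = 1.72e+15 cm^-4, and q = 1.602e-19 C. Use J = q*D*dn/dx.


Step 1: J = q * D * (dn/dx)
Step 2: J = 1.602e-19 * 2.4 * 1.72e+15
Step 3: J = 6.61e-04 A/cm^2

6.61e-04


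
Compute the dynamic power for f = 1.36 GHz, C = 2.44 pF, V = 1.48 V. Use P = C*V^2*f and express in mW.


Step 1: V^2 = 1.48^2 = 2.1904 V^2
Step 2: P = C*V^2*f = 2.44e-12 F * 2.1904 * 1.36e9 Hz
Step 3: P = 7.26862336e-03 W
Step 4: P = 7.269 mW

7.269


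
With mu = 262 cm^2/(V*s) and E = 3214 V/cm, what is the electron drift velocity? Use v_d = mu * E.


Step 1: v_d = mu * E
Step 2: v_d = 262 * 3214 = 842068
Step 3: v_d = 8.42e+05 cm/s

8.42e+05


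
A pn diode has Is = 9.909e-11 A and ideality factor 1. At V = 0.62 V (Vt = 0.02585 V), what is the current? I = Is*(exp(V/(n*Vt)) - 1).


Step 1: V/(n*Vt) = 0.62/(1*0.02585) = 23.9845
Step 2: exp(23.9845) = 2.6082e+10
Step 3: I = 9.909e-11 * (2.6082e+10 - 1) = 2.58e+00 A

2.58e+00


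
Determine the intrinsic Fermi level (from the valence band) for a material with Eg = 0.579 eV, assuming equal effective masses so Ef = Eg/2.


Step 1: For an intrinsic semiconductor, the Fermi level sits at midgap.
Step 2: Ef = Eg / 2 = 0.579 / 2 = 0.2895 eV

0.2895


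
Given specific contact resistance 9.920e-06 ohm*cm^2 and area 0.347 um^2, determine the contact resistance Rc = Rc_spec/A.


Step 1: Convert area to cm^2: 0.347 um^2 = 3.4700e-09 cm^2
Step 2: Rc = Rc_spec / A = 9.920e-06 / 3.4700e-09
Step 3: Rc = 2.86e+03 ohms

2.86e+03


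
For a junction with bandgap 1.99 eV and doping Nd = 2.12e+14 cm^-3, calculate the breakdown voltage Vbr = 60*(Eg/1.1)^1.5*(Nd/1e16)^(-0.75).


Step 1: Eg/1.1 = 1.99/1.1 = 1.809091
Step 2: (Eg/1.1)^1.5 = 1.809091^1.5 = 2.433272
Step 3: (Nd/1e16)^(-0.75) = (0.0212)^(-0.75) = 17.998989
Step 4: Vbr = 60 * 2.433272 * 17.998989 = 2627.8 V

2627.8


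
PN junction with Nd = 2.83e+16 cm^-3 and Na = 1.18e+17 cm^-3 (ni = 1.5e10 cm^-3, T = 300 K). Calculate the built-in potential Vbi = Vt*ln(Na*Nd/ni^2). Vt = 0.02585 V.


Step 1: Compute Na*Nd/ni^2 = 1.18e+17 * 2.83e+16 / (1.5e10)^2 = 1.4842e+13
Step 2: ln(1.4842e+13) = 30.3285
Step 3: Vbi = 0.02585 * 30.3285 = 0.784 V

0.784


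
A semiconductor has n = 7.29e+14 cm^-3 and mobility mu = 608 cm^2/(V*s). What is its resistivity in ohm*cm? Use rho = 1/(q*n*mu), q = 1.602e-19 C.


Step 1: sigma = q * n * mu = 1.602e-19 * 7.29e+14 * 608 = 7.10058e-02 S/cm
Step 2: rho = 1 / sigma = 1 / 7.10058e-02 = 14.08 ohm*cm

14.08


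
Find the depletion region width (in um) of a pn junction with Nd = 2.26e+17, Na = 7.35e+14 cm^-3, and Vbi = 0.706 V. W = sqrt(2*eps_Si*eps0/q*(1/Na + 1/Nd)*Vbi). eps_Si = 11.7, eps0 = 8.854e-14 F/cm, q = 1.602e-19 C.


Step 1: 1/Na + 1/Nd = 1/7.35e+14 + 1/2.26e+17 = 1.36497e-15
Step 2: 2*eps*eps0/q = 2*11.7*8.854e-14/1.602e-19 = 1.293281e+07
Step 3: W^2 = 1.293281e+07 * 1.36497e-15 * 0.706 = 1.24629e-08
Step 4: W = sqrt(1.24629e-08) = 1.116e-04 cm = 1.116 um

1.116


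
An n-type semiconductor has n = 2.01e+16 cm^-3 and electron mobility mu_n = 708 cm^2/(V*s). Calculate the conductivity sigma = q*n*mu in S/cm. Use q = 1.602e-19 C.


Step 1: sigma = q * n * mu
Step 2: sigma = 1.602e-19 * 2.01e+16 * 708
Step 3: sigma = 2.280e+00 S/cm

2.280e+00


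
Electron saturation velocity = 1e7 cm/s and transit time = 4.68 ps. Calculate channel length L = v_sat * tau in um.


Step 1: tau in seconds = 4.68 ps * 1e-12 = 4.6800e-12 s
Step 2: L = v_sat * tau = 1e7 * 4.6800e-12 = 4.6800e-05 cm
Step 3: L in um = 4.6800e-05 * 1e4 = 0.468 um

0.468


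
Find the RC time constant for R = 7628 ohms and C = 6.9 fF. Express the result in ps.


Step 1: tau = R * C
Step 2: tau = 7628 * 6.9 fF = 7628 * 6.9e-15 F
Step 3: tau = 5.26332e-11 s = 52.6332 ps

52.6332


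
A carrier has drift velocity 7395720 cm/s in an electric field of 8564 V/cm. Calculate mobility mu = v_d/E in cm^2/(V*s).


Step 1: mu = v_d / E
Step 2: mu = 7395720 / 8564
Step 3: mu = 863.58 cm^2/(V*s)

863.58


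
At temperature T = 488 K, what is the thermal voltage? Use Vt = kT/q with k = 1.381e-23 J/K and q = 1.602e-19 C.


Step 1: kT = 1.381e-23 * 488 = 6.73928e-21 J
Step 2: Vt = kT/q = 6.73928e-21 / 1.602e-19
Step 3: Vt = 0.04207 V

0.04207


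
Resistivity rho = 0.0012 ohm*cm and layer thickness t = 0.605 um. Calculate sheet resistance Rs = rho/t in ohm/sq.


Step 1: Convert thickness to cm: t = 0.605 um = 6.0500e-05 cm
Step 2: Rs = rho / t = 0.0012 / 6.0500e-05
Step 3: Rs = 19.8 ohm/sq

19.8


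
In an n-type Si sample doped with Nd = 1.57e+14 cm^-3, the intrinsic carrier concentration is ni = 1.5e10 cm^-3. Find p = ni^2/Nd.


Step 1: Since Nd >> ni, n ≈ Nd = 1.57e+14 cm^-3
Step 2: p = ni^2 / n = (1.5e10)^2 / 1.57e+14
Step 3: p = 2.25e20 / 1.57e+14 = 1.43e+06 cm^-3

1.43e+06


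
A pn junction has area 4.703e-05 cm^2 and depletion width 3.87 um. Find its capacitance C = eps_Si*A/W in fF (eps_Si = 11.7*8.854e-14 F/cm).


Step 1: eps_Si = 11.7 * 8.854e-14 = 1.035918e-12 F/cm
Step 2: W in cm = 3.87 * 1e-4 = 3.87e-04 cm
Step 3: C = 1.035918e-12 * 4.703e-05 / 3.87e-04 = 1.258895e-13 F
Step 4: C = 125.89 fF

125.89


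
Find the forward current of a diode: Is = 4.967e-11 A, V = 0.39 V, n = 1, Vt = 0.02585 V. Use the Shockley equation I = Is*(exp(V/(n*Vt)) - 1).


Step 1: V/(n*Vt) = 0.39/(1*0.02585) = 15.0870
Step 2: exp(15.0870) = 3.5662e+06
Step 3: I = 4.967e-11 * (3.5662e+06 - 1) = 1.77e-04 A

1.77e-04


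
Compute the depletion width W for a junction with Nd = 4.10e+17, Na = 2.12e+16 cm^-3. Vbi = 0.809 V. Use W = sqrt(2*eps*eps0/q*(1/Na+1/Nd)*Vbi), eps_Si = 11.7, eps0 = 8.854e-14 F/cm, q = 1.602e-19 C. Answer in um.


Step 1: 1/Na + 1/Nd = 1/2.12e+16 + 1/4.10e+17 = 4.96088e-17
Step 2: 2*eps*eps0/q = 2*11.7*8.854e-14/1.602e-19 = 1.293281e+07
Step 3: W^2 = 1.293281e+07 * 4.96088e-17 * 0.809 = 5.19039e-10
Step 4: W = sqrt(5.19039e-10) = 2.278e-05 cm = 0.2278 um

0.2278


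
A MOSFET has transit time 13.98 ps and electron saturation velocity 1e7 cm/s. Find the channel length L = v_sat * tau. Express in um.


Step 1: tau in seconds = 13.98 ps * 1e-12 = 1.3980e-11 s
Step 2: L = v_sat * tau = 1e7 * 1.3980e-11 = 1.3980e-04 cm
Step 3: L in um = 1.3980e-04 * 1e4 = 1.398 um

1.398


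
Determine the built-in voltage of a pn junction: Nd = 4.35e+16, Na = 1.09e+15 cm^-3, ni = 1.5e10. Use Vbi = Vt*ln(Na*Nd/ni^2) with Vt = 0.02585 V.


Step 1: Compute Na*Nd/ni^2 = 1.09e+15 * 4.35e+16 / (1.5e10)^2 = 2.1073e+11
Step 2: ln(2.1073e+11) = 26.0738
Step 3: Vbi = 0.02585 * 26.0738 = 0.674 V

0.674


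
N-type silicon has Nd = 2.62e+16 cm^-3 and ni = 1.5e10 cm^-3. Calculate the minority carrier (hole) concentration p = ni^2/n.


Step 1: Since Nd >> ni, n ≈ Nd = 2.62e+16 cm^-3
Step 2: p = ni^2 / n = (1.5e10)^2 / 2.62e+16
Step 3: p = 2.25e20 / 2.62e+16 = 8.59e+03 cm^-3

8.59e+03


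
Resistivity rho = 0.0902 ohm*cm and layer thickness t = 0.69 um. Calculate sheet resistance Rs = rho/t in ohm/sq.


Step 1: Convert thickness to cm: t = 0.69 um = 6.9000e-05 cm
Step 2: Rs = rho / t = 0.0902 / 6.9000e-05
Step 3: Rs = 1307.2 ohm/sq

1307.2


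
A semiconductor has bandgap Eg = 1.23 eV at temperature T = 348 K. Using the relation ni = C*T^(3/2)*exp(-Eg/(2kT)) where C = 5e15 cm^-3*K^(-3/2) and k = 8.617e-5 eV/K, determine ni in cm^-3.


Step 1: Compute kT = 8.617e-5 * 348 = 0.02998716 eV
Step 2: Exponent = -Eg/(2kT) = -1.23/(2*0.02998716) = -20.50878
Step 3: T^(3/2) = 348^1.5 = 6491.86
Step 4: ni = 5e15 * 6491.86 * exp(-20.50878) = 4.02e+10 cm^-3

4.02e+10


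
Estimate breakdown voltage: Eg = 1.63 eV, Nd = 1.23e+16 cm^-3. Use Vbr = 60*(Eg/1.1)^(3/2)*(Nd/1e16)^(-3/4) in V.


Step 1: Eg/1.1 = 1.63/1.1 = 1.481818
Step 2: (Eg/1.1)^1.5 = 1.481818^1.5 = 1.803816
Step 3: (Nd/1e16)^(-0.75) = (1.23)^(-0.75) = 0.856192
Step 4: Vbr = 60 * 1.803816 * 0.856192 = 92.7 V

92.7


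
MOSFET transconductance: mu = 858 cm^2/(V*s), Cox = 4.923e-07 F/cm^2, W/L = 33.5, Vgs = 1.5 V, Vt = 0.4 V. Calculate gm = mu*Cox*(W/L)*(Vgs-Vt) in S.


Step 1: Vov = Vgs - Vt = 1.5 - 0.4 = 1.1 V
Step 2: gm = mu * Cox * (W/L) * Vov
Step 3: gm = 858 * 4.923e-07 * 33.5 * 1.1 = 1.56e-02 S

1.56e-02


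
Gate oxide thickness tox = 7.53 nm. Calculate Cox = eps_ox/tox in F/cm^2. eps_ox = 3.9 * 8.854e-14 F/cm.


Step 1: eps_ox = 3.9 * 8.854e-14 = 3.45306e-13 F/cm
Step 2: tox in cm = 7.53 nm * 1e-7 = 7.5300e-07 cm
Step 3: Cox = 3.45306e-13 / 7.5300e-07 = 4.59e-07 F/cm^2

4.59e-07


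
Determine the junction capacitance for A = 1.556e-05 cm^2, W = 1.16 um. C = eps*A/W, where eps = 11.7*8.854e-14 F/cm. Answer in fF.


Step 1: eps_Si = 11.7 * 8.854e-14 = 1.035918e-12 F/cm
Step 2: W in cm = 1.16 * 1e-4 = 1.16e-04 cm
Step 3: C = 1.035918e-12 * 1.556e-05 / 1.16e-04 = 1.389559e-13 F
Step 4: C = 138.96 fF

138.96


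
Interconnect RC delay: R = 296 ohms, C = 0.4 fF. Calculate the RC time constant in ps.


Step 1: tau = R * C
Step 2: tau = 296 * 0.4 fF = 296 * 4.0e-16 F
Step 3: tau = 1.184e-13 s = 0.1184 ps

0.1184


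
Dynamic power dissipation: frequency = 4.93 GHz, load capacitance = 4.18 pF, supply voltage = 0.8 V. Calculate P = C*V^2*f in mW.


Step 1: V^2 = 0.8^2 = 0.64 V^2
Step 2: P = C*V^2*f = 4.18e-12 F * 0.64 * 4.93e9 Hz
Step 3: P = 1.3188736e-02 W
Step 4: P = 13.189 mW

13.189


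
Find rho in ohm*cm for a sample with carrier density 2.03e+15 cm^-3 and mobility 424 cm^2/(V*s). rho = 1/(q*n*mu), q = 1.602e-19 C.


Step 1: sigma = q * n * mu = 1.602e-19 * 2.03e+15 * 424 = 1.37887e-01 S/cm
Step 2: rho = 1 / sigma = 1 / 1.37887e-01 = 7.252 ohm*cm

7.252


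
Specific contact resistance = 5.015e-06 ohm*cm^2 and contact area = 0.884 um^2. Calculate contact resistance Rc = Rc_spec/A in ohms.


Step 1: Convert area to cm^2: 0.884 um^2 = 8.8400e-09 cm^2
Step 2: Rc = Rc_spec / A = 5.015e-06 / 8.8400e-09
Step 3: Rc = 5.67e+02 ohms

5.67e+02


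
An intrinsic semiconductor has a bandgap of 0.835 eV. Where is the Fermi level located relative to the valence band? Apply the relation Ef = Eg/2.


Step 1: For an intrinsic semiconductor, the Fermi level sits at midgap.
Step 2: Ef = Eg / 2 = 0.835 / 2 = 0.4175 eV

0.4175


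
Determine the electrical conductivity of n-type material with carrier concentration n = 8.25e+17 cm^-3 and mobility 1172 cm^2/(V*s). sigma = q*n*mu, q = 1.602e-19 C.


Step 1: sigma = q * n * mu
Step 2: sigma = 1.602e-19 * 8.25e+17 * 1172
Step 3: sigma = 1.549e+02 S/cm

1.549e+02


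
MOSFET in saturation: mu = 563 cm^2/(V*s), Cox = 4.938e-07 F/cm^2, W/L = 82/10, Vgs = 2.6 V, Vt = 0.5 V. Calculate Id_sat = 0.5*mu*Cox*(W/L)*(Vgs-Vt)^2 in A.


Step 1: Overdrive voltage Vov = Vgs - Vt = 2.6 - 0.5 = 2.1 V
Step 2: W/L = 82/10 = 8.2
Step 3: Id = 0.5 * 563 * 4.938e-07 * 8.2 * 2.1^2
Step 4: Id = 5.03e-03 A

5.03e-03


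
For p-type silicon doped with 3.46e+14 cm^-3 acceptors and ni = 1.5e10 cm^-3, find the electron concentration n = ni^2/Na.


Step 1: Majority hole concentration p ≈ Na = 3.46e+14 cm^-3
Step 2: n = ni^2 / Na = (1.5e10)^2 / 3.46e+14
Step 3: n = 6.50e+05 cm^-3

6.50e+05


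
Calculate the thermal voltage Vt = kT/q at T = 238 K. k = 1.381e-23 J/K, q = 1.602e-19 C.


Step 1: kT = 1.381e-23 * 238 = 3.28678e-21 J
Step 2: Vt = kT/q = 3.28678e-21 / 1.602e-19
Step 3: Vt = 0.02052 V

0.02052


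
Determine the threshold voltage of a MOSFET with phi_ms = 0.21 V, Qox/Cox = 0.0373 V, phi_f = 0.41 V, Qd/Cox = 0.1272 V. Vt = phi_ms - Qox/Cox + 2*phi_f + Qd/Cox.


Step 1: Vt = phi_ms - Qox/Cox + 2*phi_f + Qd/Cox
Step 2: Vt = 0.21 - 0.0373 + 2*0.41 + 0.1272
Step 3: Vt = 0.21 - 0.0373 + 0.82 + 0.1272
Step 4: Vt = 1.1199 V

1.1199


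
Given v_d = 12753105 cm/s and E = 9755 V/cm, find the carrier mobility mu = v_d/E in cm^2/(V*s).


Step 1: mu = v_d / E
Step 2: mu = 12753105 / 9755
Step 3: mu = 1307.34 cm^2/(V*s)

1307.34


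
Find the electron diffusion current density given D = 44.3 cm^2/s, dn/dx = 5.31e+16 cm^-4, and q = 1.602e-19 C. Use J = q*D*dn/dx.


Step 1: J = q * D * (dn/dx)
Step 2: J = 1.602e-19 * 44.3 * 5.31e+16
Step 3: J = 3.77e-01 A/cm^2

3.77e-01


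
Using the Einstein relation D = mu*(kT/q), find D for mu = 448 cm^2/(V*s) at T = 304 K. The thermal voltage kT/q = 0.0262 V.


Step 1: D = mu * (kT/q)
Step 2: D = 448 * 0.0262
Step 3: D = 11.74 cm^2/s

11.74


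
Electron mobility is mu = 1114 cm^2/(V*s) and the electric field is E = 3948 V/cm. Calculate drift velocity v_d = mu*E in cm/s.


Step 1: v_d = mu * E
Step 2: v_d = 1114 * 3948 = 4398072
Step 3: v_d = 4.40e+06 cm/s

4.40e+06


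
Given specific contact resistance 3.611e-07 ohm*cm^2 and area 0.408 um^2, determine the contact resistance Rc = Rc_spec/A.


Step 1: Convert area to cm^2: 0.408 um^2 = 4.0800e-09 cm^2
Step 2: Rc = Rc_spec / A = 3.611e-07 / 4.0800e-09
Step 3: Rc = 8.85e+01 ohms

8.85e+01


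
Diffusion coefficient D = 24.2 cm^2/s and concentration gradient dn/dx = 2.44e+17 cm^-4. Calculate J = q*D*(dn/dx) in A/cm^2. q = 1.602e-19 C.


Step 1: J = q * D * (dn/dx)
Step 2: J = 1.602e-19 * 24.2 * 2.44e+17
Step 3: J = 9.46e-01 A/cm^2

9.46e-01


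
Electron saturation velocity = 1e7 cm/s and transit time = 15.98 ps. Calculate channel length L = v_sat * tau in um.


Step 1: tau in seconds = 15.98 ps * 1e-12 = 1.5980e-11 s
Step 2: L = v_sat * tau = 1e7 * 1.5980e-11 = 1.5980e-04 cm
Step 3: L in um = 1.5980e-04 * 1e4 = 1.598 um

1.598


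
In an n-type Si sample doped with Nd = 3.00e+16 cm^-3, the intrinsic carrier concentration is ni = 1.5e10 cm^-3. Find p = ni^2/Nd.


Step 1: Since Nd >> ni, n ≈ Nd = 3.00e+16 cm^-3
Step 2: p = ni^2 / n = (1.5e10)^2 / 3.00e+16
Step 3: p = 2.25e20 / 3.00e+16 = 7.50e+03 cm^-3

7.50e+03


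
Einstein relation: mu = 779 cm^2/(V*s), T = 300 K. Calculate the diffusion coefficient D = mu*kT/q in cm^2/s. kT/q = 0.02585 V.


Step 1: D = mu * (kT/q)
Step 2: D = 779 * 0.02585
Step 3: D = 20.14 cm^2/s

20.14


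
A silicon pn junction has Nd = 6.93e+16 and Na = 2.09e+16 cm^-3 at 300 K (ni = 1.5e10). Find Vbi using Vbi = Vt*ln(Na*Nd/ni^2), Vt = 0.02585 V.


Step 1: Compute Na*Nd/ni^2 = 2.09e+16 * 6.93e+16 / (1.5e10)^2 = 6.4372e+12
Step 2: ln(6.4372e+12) = 29.4931
Step 3: Vbi = 0.02585 * 29.4931 = 0.762 V

0.762


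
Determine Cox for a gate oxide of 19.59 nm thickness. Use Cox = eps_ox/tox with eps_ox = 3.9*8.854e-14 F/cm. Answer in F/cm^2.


Step 1: eps_ox = 3.9 * 8.854e-14 = 3.45306e-13 F/cm
Step 2: tox in cm = 19.59 nm * 1e-7 = 1.9590e-06 cm
Step 3: Cox = 3.45306e-13 / 1.9590e-06 = 1.76e-07 F/cm^2

1.76e-07


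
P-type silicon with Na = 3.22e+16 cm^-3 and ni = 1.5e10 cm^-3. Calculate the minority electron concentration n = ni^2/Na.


Step 1: Majority hole concentration p ≈ Na = 3.22e+16 cm^-3
Step 2: n = ni^2 / Na = (1.5e10)^2 / 3.22e+16
Step 3: n = 6.99e+03 cm^-3

6.99e+03


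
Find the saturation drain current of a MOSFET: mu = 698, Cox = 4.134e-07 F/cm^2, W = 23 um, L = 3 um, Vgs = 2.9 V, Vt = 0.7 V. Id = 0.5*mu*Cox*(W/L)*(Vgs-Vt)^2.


Step 1: Overdrive voltage Vov = Vgs - Vt = 2.9 - 0.7 = 2.2 V
Step 2: W/L = 23/3 = 7.66667
Step 3: Id = 0.5 * 698 * 4.134e-07 * 7.66667 * 2.2^2
Step 4: Id = 5.35e-03 A

5.35e-03


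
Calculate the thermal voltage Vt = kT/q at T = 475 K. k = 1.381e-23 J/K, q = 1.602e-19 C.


Step 1: kT = 1.381e-23 * 475 = 6.55975e-21 J
Step 2: Vt = kT/q = 6.55975e-21 / 1.602e-19
Step 3: Vt = 0.04095 V

0.04095


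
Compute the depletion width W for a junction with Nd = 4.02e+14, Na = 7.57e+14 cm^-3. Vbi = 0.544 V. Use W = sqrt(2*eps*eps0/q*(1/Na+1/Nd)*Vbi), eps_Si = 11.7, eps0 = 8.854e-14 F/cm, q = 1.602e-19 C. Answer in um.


Step 1: 1/Na + 1/Nd = 1/7.57e+14 + 1/4.02e+14 = 3.80857e-15
Step 2: 2*eps*eps0/q = 2*11.7*8.854e-14/1.602e-19 = 1.293281e+07
Step 3: W^2 = 1.293281e+07 * 3.80857e-15 * 0.544 = 2.67950e-08
Step 4: W = sqrt(2.67950e-08) = 1.637e-04 cm = 1.637 um

1.637


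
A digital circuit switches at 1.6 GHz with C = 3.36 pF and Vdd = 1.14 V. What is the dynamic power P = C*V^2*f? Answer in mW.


Step 1: V^2 = 1.14^2 = 1.2996 V^2
Step 2: P = C*V^2*f = 3.36e-12 F * 1.2996 * 1.6e9 Hz
Step 3: P = 6.9866496e-03 W
Step 4: P = 6.987 mW

6.987


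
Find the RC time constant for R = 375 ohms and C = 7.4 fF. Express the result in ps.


Step 1: tau = R * C
Step 2: tau = 375 * 7.4 fF = 375 * 7.4e-15 F
Step 3: tau = 2.775e-12 s = 2.775 ps

2.775


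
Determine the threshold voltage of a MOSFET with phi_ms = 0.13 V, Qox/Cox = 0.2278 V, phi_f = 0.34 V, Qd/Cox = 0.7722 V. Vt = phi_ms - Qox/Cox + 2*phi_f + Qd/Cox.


Step 1: Vt = phi_ms - Qox/Cox + 2*phi_f + Qd/Cox
Step 2: Vt = 0.13 - 0.2278 + 2*0.34 + 0.7722
Step 3: Vt = 0.13 - 0.2278 + 0.68 + 0.7722
Step 4: Vt = 1.3544 V

1.3544


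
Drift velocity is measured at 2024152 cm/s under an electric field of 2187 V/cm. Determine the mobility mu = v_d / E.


Step 1: mu = v_d / E
Step 2: mu = 2024152 / 2187
Step 3: mu = 925.54 cm^2/(V*s)

925.54


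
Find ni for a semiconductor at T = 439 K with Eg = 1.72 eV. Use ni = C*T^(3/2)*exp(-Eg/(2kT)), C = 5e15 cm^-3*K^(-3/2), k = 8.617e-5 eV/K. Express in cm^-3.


Step 1: Compute kT = 8.617e-5 * 439 = 0.03782863 eV
Step 2: Exponent = -Eg/(2kT) = -1.72/(2*0.03782863) = -22.73410
Step 3: T^(3/2) = 439^1.5 = 9198.07
Step 4: ni = 5e15 * 9198.07 * exp(-22.73410) = 6.16e+09 cm^-3

6.16e+09


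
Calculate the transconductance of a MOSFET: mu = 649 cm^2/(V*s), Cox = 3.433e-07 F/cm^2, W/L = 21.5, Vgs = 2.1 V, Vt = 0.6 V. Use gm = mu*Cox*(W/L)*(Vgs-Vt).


Step 1: Vov = Vgs - Vt = 2.1 - 0.6 = 1.5 V
Step 2: gm = mu * Cox * (W/L) * Vov
Step 3: gm = 649 * 3.433e-07 * 21.5 * 1.5 = 7.19e-03 S

7.19e-03


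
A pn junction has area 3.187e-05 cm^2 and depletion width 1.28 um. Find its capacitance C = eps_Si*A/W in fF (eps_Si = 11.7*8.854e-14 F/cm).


Step 1: eps_Si = 11.7 * 8.854e-14 = 1.035918e-12 F/cm
Step 2: W in cm = 1.28 * 1e-4 = 1.28e-04 cm
Step 3: C = 1.035918e-12 * 3.187e-05 / 1.28e-04 = 2.579274e-13 F
Step 4: C = 257.93 fF

257.93


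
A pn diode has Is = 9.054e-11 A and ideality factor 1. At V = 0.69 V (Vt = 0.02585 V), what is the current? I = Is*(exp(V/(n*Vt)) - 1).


Step 1: V/(n*Vt) = 0.69/(1*0.02585) = 26.6925
Step 2: exp(26.6925) = 3.9121e+11
Step 3: I = 9.054e-11 * (3.9121e+11 - 1) = 3.54e+01 A

3.54e+01


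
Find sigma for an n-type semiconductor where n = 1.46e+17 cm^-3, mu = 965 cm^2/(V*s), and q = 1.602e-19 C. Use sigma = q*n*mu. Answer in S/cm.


Step 1: sigma = q * n * mu
Step 2: sigma = 1.602e-19 * 1.46e+17 * 965
Step 3: sigma = 2.257e+01 S/cm

2.257e+01


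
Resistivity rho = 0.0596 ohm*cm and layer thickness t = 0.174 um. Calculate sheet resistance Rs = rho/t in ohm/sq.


Step 1: Convert thickness to cm: t = 0.174 um = 1.7400e-05 cm
Step 2: Rs = rho / t = 0.0596 / 1.7400e-05
Step 3: Rs = 3425.3 ohm/sq

3425.3


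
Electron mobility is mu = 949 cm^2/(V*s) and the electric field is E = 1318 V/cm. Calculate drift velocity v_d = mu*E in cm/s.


Step 1: v_d = mu * E
Step 2: v_d = 949 * 1318 = 1250782
Step 3: v_d = 1.25e+06 cm/s

1.25e+06


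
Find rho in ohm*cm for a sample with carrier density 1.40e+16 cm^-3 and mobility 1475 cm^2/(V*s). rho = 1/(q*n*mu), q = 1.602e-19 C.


Step 1: sigma = q * n * mu = 1.602e-19 * 1.40e+16 * 1475 = 3.30813e+00 S/cm
Step 2: rho = 1 / sigma = 1 / 3.30813e+00 = 0.3023 ohm*cm

0.3023


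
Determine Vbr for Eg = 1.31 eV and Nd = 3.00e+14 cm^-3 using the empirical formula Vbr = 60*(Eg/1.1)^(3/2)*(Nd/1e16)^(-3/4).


Step 1: Eg/1.1 = 1.31/1.1 = 1.190909
Step 2: (Eg/1.1)^1.5 = 1.190909^1.5 = 1.299624
Step 3: (Nd/1e16)^(-0.75) = (0.03)^(-0.75) = 13.872638
Step 4: Vbr = 60 * 1.299624 * 13.872638 = 1081.8 V

1081.8


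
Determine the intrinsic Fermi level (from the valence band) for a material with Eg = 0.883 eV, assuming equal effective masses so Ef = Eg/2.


Step 1: For an intrinsic semiconductor, the Fermi level sits at midgap.
Step 2: Ef = Eg / 2 = 0.883 / 2 = 0.4415 eV

0.4415


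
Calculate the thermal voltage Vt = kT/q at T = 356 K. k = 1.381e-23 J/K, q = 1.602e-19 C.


Step 1: kT = 1.381e-23 * 356 = 4.91636e-21 J
Step 2: Vt = kT/q = 4.91636e-21 / 1.602e-19
Step 3: Vt = 0.03069 V

0.03069


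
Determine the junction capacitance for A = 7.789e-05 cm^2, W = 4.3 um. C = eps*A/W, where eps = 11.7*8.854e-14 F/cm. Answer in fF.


Step 1: eps_Si = 11.7 * 8.854e-14 = 1.035918e-12 F/cm
Step 2: W in cm = 4.3 * 1e-4 = 4.30e-04 cm
Step 3: C = 1.035918e-12 * 7.789e-05 / 4.30e-04 = 1.876457e-13 F
Step 4: C = 187.65 fF

187.65


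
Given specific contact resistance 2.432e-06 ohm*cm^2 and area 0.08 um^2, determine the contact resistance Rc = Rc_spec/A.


Step 1: Convert area to cm^2: 0.08 um^2 = 8.0000e-10 cm^2
Step 2: Rc = Rc_spec / A = 2.432e-06 / 8.0000e-10
Step 3: Rc = 3.04e+03 ohms

3.04e+03


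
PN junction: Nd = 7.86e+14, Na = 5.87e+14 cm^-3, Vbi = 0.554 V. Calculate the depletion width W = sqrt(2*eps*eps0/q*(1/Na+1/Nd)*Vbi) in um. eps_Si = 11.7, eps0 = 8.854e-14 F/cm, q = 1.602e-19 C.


Step 1: 1/Na + 1/Nd = 1/5.87e+14 + 1/7.86e+14 = 2.97584e-15
Step 2: 2*eps*eps0/q = 2*11.7*8.854e-14/1.602e-19 = 1.293281e+07
Step 3: W^2 = 1.293281e+07 * 2.97584e-15 * 0.554 = 2.13212e-08
Step 4: W = sqrt(2.13212e-08) = 1.460e-04 cm = 1.46 um

1.46


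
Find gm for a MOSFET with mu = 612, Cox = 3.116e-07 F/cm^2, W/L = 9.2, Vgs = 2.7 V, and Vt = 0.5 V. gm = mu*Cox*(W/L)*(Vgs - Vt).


Step 1: Vov = Vgs - Vt = 2.7 - 0.5 = 2.2 V
Step 2: gm = mu * Cox * (W/L) * Vov
Step 3: gm = 612 * 3.116e-07 * 9.2 * 2.2 = 3.86e-03 S

3.86e-03


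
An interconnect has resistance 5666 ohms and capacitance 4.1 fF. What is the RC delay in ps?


Step 1: tau = R * C
Step 2: tau = 5666 * 4.1 fF = 5666 * 4.1e-15 F
Step 3: tau = 2.32306e-11 s = 23.2306 ps

23.2306


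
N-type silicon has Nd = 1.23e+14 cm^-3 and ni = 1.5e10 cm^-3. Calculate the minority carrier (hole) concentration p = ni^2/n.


Step 1: Since Nd >> ni, n ≈ Nd = 1.23e+14 cm^-3
Step 2: p = ni^2 / n = (1.5e10)^2 / 1.23e+14
Step 3: p = 2.25e20 / 1.23e+14 = 1.83e+06 cm^-3

1.83e+06


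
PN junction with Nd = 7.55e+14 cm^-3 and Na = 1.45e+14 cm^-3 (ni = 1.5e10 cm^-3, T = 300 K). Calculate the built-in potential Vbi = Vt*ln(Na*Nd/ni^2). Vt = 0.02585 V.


Step 1: Compute Na*Nd/ni^2 = 1.45e+14 * 7.55e+14 / (1.5e10)^2 = 4.8656e+08
Step 2: ln(4.8656e+08) = 20.0029
Step 3: Vbi = 0.02585 * 20.0029 = 0.517 V

0.517


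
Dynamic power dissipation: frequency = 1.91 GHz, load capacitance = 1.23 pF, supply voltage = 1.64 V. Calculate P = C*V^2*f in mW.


Step 1: V^2 = 1.64^2 = 2.6896 V^2
Step 2: P = C*V^2*f = 1.23e-12 F * 2.6896 * 1.91e9 Hz
Step 3: P = 6.31867728e-03 W
Step 4: P = 6.319 mW

6.319


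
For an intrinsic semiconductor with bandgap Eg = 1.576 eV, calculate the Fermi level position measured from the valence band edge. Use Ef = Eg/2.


Step 1: For an intrinsic semiconductor, the Fermi level sits at midgap.
Step 2: Ef = Eg / 2 = 1.576 / 2 = 0.788 eV

0.788


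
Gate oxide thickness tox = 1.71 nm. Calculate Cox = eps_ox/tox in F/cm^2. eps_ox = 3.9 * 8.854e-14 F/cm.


Step 1: eps_ox = 3.9 * 8.854e-14 = 3.45306e-13 F/cm
Step 2: tox in cm = 1.71 nm * 1e-7 = 1.7100e-07 cm
Step 3: Cox = 3.45306e-13 / 1.7100e-07 = 2.02e-06 F/cm^2

2.02e-06


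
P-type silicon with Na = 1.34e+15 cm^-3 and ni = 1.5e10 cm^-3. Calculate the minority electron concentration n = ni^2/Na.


Step 1: Majority hole concentration p ≈ Na = 1.34e+15 cm^-3
Step 2: n = ni^2 / Na = (1.5e10)^2 / 1.34e+15
Step 3: n = 1.68e+05 cm^-3

1.68e+05


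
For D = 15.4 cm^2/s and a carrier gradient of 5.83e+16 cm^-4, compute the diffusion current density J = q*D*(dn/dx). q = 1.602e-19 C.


Step 1: J = q * D * (dn/dx)
Step 2: J = 1.602e-19 * 15.4 * 5.83e+16
Step 3: J = 1.44e-01 A/cm^2

1.44e-01


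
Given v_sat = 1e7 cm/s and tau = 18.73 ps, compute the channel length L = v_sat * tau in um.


Step 1: tau in seconds = 18.73 ps * 1e-12 = 1.8730e-11 s
Step 2: L = v_sat * tau = 1e7 * 1.8730e-11 = 1.8730e-04 cm
Step 3: L in um = 1.8730e-04 * 1e4 = 1.873 um

1.873


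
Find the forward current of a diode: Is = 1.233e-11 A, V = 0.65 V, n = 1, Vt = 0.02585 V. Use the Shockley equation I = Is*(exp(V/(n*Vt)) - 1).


Step 1: V/(n*Vt) = 0.65/(1*0.02585) = 25.1451
Step 2: exp(25.1451) = 8.3249e+10
Step 3: I = 1.233e-11 * (8.3249e+10 - 1) = 1.03e+00 A

1.03e+00


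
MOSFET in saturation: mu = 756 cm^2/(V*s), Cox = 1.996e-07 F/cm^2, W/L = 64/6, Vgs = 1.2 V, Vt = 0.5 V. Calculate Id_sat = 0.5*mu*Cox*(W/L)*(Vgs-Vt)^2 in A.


Step 1: Overdrive voltage Vov = Vgs - Vt = 1.2 - 0.5 = 0.7 V
Step 2: W/L = 64/6 = 10.6667
Step 3: Id = 0.5 * 756 * 1.996e-07 * 10.6667 * 0.7^2
Step 4: Id = 3.94e-04 A

3.94e-04


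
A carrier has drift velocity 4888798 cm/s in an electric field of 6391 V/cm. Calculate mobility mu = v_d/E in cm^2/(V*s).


Step 1: mu = v_d / E
Step 2: mu = 4888798 / 6391
Step 3: mu = 764.95 cm^2/(V*s)

764.95


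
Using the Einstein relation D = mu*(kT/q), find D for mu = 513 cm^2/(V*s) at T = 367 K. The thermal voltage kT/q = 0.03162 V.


Step 1: D = mu * (kT/q)
Step 2: D = 513 * 0.03162
Step 3: D = 16.22 cm^2/s

16.22


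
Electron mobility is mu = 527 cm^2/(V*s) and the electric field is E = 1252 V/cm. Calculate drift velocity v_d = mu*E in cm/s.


Step 1: v_d = mu * E
Step 2: v_d = 527 * 1252 = 659804
Step 3: v_d = 6.60e+05 cm/s

6.60e+05


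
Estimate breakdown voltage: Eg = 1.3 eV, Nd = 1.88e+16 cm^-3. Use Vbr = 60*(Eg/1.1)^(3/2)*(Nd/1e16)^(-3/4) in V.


Step 1: Eg/1.1 = 1.3/1.1 = 1.181818
Step 2: (Eg/1.1)^1.5 = 1.181818^1.5 = 1.284772
Step 3: (Nd/1e16)^(-0.75) = (1.88)^(-0.75) = 0.622847
Step 4: Vbr = 60 * 1.284772 * 0.622847 = 48.0 V

48.0


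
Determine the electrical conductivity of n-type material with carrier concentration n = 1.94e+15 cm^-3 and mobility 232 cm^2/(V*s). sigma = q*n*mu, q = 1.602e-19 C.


Step 1: sigma = q * n * mu
Step 2: sigma = 1.602e-19 * 1.94e+15 * 232
Step 3: sigma = 7.210e-02 S/cm

7.210e-02


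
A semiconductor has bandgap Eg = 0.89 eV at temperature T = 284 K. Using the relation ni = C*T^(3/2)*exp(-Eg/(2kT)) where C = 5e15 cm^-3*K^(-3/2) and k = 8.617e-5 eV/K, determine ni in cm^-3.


Step 1: Compute kT = 8.617e-5 * 284 = 0.02447228 eV
Step 2: Exponent = -Eg/(2kT) = -0.89/(2*0.02447228) = -18.18384
Step 3: T^(3/2) = 284^1.5 = 4786.05
Step 4: ni = 5e15 * 4786.05 * exp(-18.18384) = 3.03e+11 cm^-3

3.03e+11


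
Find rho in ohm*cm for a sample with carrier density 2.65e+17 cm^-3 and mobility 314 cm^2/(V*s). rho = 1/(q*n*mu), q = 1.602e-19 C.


Step 1: sigma = q * n * mu = 1.602e-19 * 2.65e+17 * 314 = 1.33302e+01 S/cm
Step 2: rho = 1 / sigma = 1 / 1.33302e+01 = 0.07502 ohm*cm

0.07502


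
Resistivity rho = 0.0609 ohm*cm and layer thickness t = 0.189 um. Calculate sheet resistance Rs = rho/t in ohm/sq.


Step 1: Convert thickness to cm: t = 0.189 um = 1.8900e-05 cm
Step 2: Rs = rho / t = 0.0609 / 1.8900e-05
Step 3: Rs = 3222.2 ohm/sq

3222.2


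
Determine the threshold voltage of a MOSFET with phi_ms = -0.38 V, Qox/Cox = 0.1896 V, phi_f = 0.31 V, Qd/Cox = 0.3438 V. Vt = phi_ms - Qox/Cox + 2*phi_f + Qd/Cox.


Step 1: Vt = phi_ms - Qox/Cox + 2*phi_f + Qd/Cox
Step 2: Vt = -0.38 - 0.1896 + 2*0.31 + 0.3438
Step 3: Vt = -0.38 - 0.1896 + 0.62 + 0.3438
Step 4: Vt = 0.3942 V

0.3942


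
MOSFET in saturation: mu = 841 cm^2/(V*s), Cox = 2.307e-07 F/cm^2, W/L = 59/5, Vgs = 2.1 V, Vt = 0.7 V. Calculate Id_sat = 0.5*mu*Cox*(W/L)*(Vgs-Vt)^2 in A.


Step 1: Overdrive voltage Vov = Vgs - Vt = 2.1 - 0.7 = 1.4 V
Step 2: W/L = 59/5 = 11.8
Step 3: Id = 0.5 * 841 * 2.307e-07 * 11.8 * 1.4^2
Step 4: Id = 2.24e-03 A

2.24e-03


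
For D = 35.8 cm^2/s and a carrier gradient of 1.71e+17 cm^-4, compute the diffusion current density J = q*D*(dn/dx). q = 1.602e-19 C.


Step 1: J = q * D * (dn/dx)
Step 2: J = 1.602e-19 * 35.8 * 1.71e+17
Step 3: J = 9.81e-01 A/cm^2

9.81e-01


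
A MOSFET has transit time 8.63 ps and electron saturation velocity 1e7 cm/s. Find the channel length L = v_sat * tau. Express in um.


Step 1: tau in seconds = 8.63 ps * 1e-12 = 8.6300e-12 s
Step 2: L = v_sat * tau = 1e7 * 8.6300e-12 = 8.6300e-05 cm
Step 3: L in um = 8.6300e-05 * 1e4 = 0.863 um

0.863


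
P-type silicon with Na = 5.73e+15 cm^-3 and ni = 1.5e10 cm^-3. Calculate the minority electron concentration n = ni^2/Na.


Step 1: Majority hole concentration p ≈ Na = 5.73e+15 cm^-3
Step 2: n = ni^2 / Na = (1.5e10)^2 / 5.73e+15
Step 3: n = 3.93e+04 cm^-3

3.93e+04


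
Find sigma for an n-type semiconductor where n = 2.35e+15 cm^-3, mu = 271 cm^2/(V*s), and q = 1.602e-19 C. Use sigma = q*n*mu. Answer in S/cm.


Step 1: sigma = q * n * mu
Step 2: sigma = 1.602e-19 * 2.35e+15 * 271
Step 3: sigma = 1.020e-01 S/cm

1.020e-01


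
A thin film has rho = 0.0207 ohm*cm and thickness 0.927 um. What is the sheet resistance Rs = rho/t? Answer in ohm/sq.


Step 1: Convert thickness to cm: t = 0.927 um = 9.2700e-05 cm
Step 2: Rs = rho / t = 0.0207 / 9.2700e-05
Step 3: Rs = 223.3 ohm/sq

223.3


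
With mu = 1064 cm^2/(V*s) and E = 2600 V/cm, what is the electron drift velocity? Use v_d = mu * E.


Step 1: v_d = mu * E
Step 2: v_d = 1064 * 2600 = 2766400
Step 3: v_d = 2.77e+06 cm/s

2.77e+06


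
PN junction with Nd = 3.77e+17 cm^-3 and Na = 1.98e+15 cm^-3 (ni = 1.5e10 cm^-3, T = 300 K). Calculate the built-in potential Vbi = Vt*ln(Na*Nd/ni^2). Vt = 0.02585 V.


Step 1: Compute Na*Nd/ni^2 = 1.98e+15 * 3.77e+17 / (1.5e10)^2 = 3.3176e+12
Step 2: ln(3.3176e+12) = 28.8303
Step 3: Vbi = 0.02585 * 28.8303 = 0.745 V

0.745


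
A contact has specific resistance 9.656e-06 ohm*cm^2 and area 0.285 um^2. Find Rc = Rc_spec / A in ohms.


Step 1: Convert area to cm^2: 0.285 um^2 = 2.8500e-09 cm^2
Step 2: Rc = Rc_spec / A = 9.656e-06 / 2.8500e-09
Step 3: Rc = 3.39e+03 ohms

3.39e+03


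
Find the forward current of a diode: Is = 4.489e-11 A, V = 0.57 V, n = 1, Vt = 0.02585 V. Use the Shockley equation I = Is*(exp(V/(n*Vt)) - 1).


Step 1: V/(n*Vt) = 0.57/(1*0.02585) = 22.0503
Step 2: exp(22.0503) = 3.7698e+09
Step 3: I = 4.489e-11 * (3.7698e+09 - 1) = 1.69e-01 A

1.69e-01


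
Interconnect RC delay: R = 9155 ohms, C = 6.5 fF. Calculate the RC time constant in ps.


Step 1: tau = R * C
Step 2: tau = 9155 * 6.5 fF = 9155 * 6.5e-15 F
Step 3: tau = 5.95075e-11 s = 59.5075 ps

59.5075


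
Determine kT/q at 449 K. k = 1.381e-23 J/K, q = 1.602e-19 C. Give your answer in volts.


Step 1: kT = 1.381e-23 * 449 = 6.20069e-21 J
Step 2: Vt = kT/q = 6.20069e-21 / 1.602e-19
Step 3: Vt = 0.03871 V

0.03871


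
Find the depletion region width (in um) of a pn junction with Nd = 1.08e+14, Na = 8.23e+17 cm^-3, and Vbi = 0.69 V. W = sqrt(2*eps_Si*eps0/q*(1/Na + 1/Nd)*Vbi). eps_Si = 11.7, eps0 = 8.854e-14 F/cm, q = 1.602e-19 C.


Step 1: 1/Na + 1/Nd = 1/8.23e+17 + 1/1.08e+14 = 9.26047e-15
Step 2: 2*eps*eps0/q = 2*11.7*8.854e-14/1.602e-19 = 1.293281e+07
Step 3: W^2 = 1.293281e+07 * 9.26047e-15 * 0.69 = 8.26371e-08
Step 4: W = sqrt(8.26371e-08) = 2.875e-04 cm = 2.875 um

2.875


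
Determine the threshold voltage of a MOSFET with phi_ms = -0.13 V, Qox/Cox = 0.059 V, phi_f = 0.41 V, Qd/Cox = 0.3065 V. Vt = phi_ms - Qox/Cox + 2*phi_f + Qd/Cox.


Step 1: Vt = phi_ms - Qox/Cox + 2*phi_f + Qd/Cox
Step 2: Vt = -0.13 - 0.059 + 2*0.41 + 0.3065
Step 3: Vt = -0.13 - 0.059 + 0.82 + 0.3065
Step 4: Vt = 0.9375 V

0.9375


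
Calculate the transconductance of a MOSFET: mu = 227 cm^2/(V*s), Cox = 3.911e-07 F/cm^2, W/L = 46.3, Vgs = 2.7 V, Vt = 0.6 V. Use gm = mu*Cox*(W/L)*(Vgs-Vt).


Step 1: Vov = Vgs - Vt = 2.7 - 0.6 = 2.1 V
Step 2: gm = mu * Cox * (W/L) * Vov
Step 3: gm = 227 * 3.911e-07 * 46.3 * 2.1 = 8.63e-03 S

8.63e-03


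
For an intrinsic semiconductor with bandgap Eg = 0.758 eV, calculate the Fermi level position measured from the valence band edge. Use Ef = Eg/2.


Step 1: For an intrinsic semiconductor, the Fermi level sits at midgap.
Step 2: Ef = Eg / 2 = 0.758 / 2 = 0.379 eV

0.379


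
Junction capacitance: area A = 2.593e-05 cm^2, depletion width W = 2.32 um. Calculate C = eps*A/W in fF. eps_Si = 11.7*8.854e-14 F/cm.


Step 1: eps_Si = 11.7 * 8.854e-14 = 1.035918e-12 F/cm
Step 2: W in cm = 2.32 * 1e-4 = 2.32e-04 cm
Step 3: C = 1.035918e-12 * 2.593e-05 / 2.32e-04 = 1.157817e-13 F
Step 4: C = 115.78 fF

115.78


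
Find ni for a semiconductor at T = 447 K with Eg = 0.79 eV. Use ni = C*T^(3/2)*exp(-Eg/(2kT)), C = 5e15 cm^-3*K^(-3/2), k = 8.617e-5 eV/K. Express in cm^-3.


Step 1: Compute kT = 8.617e-5 * 447 = 0.03851799 eV
Step 2: Exponent = -Eg/(2kT) = -0.79/(2*0.03851799) = -10.25495
Step 3: T^(3/2) = 447^1.5 = 9450.64
Step 4: ni = 5e15 * 9450.64 * exp(-10.25495) = 1.66e+15 cm^-3

1.66e+15


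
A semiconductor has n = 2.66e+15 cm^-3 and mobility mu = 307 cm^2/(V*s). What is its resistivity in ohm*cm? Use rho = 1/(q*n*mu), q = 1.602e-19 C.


Step 1: sigma = q * n * mu = 1.602e-19 * 2.66e+15 * 307 = 1.30823e-01 S/cm
Step 2: rho = 1 / sigma = 1 / 1.30823e-01 = 7.644 ohm*cm

7.644


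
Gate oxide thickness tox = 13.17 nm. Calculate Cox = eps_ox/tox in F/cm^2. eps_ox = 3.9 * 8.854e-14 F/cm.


Step 1: eps_ox = 3.9 * 8.854e-14 = 3.45306e-13 F/cm
Step 2: tox in cm = 13.17 nm * 1e-7 = 1.3170e-06 cm
Step 3: Cox = 3.45306e-13 / 1.3170e-06 = 2.62e-07 F/cm^2

2.62e-07


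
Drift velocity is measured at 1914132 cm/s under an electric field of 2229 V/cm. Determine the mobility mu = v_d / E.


Step 1: mu = v_d / E
Step 2: mu = 1914132 / 2229
Step 3: mu = 858.74 cm^2/(V*s)

858.74


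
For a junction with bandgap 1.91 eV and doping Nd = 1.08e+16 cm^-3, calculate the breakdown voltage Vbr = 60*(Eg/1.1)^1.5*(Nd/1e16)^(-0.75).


Step 1: Eg/1.1 = 1.91/1.1 = 1.736364
Step 2: (Eg/1.1)^1.5 = 1.736364^1.5 = 2.288027
Step 3: (Nd/1e16)^(-0.75) = (1.08)^(-0.75) = 0.943913
Step 4: Vbr = 60 * 2.288027 * 0.943913 = 129.6 V

129.6


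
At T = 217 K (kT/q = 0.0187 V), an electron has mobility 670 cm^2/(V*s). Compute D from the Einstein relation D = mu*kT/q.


Step 1: D = mu * (kT/q)
Step 2: D = 670 * 0.0187
Step 3: D = 12.53 cm^2/s

12.53


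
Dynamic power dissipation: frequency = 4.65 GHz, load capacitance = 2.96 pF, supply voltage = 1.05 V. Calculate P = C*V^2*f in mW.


Step 1: V^2 = 1.05^2 = 1.1025 V^2
Step 2: P = C*V^2*f = 2.96e-12 F * 1.1025 * 4.65e9 Hz
Step 3: P = 1.517481e-02 W
Step 4: P = 15.175 mW

15.175


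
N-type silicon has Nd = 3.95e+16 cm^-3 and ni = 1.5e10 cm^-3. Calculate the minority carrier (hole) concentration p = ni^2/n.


Step 1: Since Nd >> ni, n ≈ Nd = 3.95e+16 cm^-3
Step 2: p = ni^2 / n = (1.5e10)^2 / 3.95e+16
Step 3: p = 2.25e20 / 3.95e+16 = 5.70e+03 cm^-3

5.70e+03


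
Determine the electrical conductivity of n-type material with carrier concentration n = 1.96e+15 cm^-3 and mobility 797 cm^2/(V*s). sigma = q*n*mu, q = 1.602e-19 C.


Step 1: sigma = q * n * mu
Step 2: sigma = 1.602e-19 * 1.96e+15 * 797
Step 3: sigma = 2.503e-01 S/cm

2.503e-01


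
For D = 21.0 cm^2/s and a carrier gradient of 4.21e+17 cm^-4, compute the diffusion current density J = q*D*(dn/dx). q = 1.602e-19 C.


Step 1: J = q * D * (dn/dx)
Step 2: J = 1.602e-19 * 21.0 * 4.21e+17
Step 3: J = 1.42e+00 A/cm^2

1.42e+00


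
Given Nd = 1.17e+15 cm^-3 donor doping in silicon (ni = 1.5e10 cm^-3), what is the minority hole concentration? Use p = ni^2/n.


Step 1: Since Nd >> ni, n ≈ Nd = 1.17e+15 cm^-3
Step 2: p = ni^2 / n = (1.5e10)^2 / 1.17e+15
Step 3: p = 2.25e20 / 1.17e+15 = 1.92e+05 cm^-3

1.92e+05


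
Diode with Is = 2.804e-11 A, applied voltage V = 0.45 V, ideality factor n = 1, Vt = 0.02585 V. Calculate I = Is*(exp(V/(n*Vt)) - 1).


Step 1: V/(n*Vt) = 0.45/(1*0.02585) = 17.4081
Step 2: exp(17.4081) = 3.6328e+07
Step 3: I = 2.804e-11 * (3.6328e+07 - 1) = 1.02e-03 A

1.02e-03


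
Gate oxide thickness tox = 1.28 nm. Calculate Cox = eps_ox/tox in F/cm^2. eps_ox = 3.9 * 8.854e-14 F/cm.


Step 1: eps_ox = 3.9 * 8.854e-14 = 3.45306e-13 F/cm
Step 2: tox in cm = 1.28 nm * 1e-7 = 1.2800e-07 cm
Step 3: Cox = 3.45306e-13 / 1.2800e-07 = 2.70e-06 F/cm^2

2.70e-06


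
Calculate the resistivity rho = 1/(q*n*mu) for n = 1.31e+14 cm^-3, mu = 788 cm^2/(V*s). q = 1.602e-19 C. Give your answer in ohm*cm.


Step 1: sigma = q * n * mu = 1.602e-19 * 1.31e+14 * 788 = 1.65371e-02 S/cm
Step 2: rho = 1 / sigma = 1 / 1.65371e-02 = 60.47 ohm*cm

60.47


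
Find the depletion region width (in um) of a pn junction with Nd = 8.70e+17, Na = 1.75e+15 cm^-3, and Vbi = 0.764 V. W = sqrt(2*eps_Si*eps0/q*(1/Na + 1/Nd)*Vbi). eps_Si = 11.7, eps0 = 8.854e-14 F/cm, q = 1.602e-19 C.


Step 1: 1/Na + 1/Nd = 1/1.75e+15 + 1/8.70e+17 = 5.72578e-16
Step 2: 2*eps*eps0/q = 2*11.7*8.854e-14/1.602e-19 = 1.293281e+07
Step 3: W^2 = 1.293281e+07 * 5.72578e-16 * 0.764 = 5.65745e-09
Step 4: W = sqrt(5.65745e-09) = 7.522e-05 cm = 0.7522 um

0.7522


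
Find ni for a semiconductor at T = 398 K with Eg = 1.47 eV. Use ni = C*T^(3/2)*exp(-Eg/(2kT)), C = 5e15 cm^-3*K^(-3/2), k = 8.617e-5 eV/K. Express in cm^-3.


Step 1: Compute kT = 8.617e-5 * 398 = 0.03429566 eV
Step 2: Exponent = -Eg/(2kT) = -1.47/(2*0.03429566) = -21.43128
Step 3: T^(3/2) = 398^1.5 = 7940.08
Step 4: ni = 5e15 * 7940.08 * exp(-21.43128) = 1.96e+10 cm^-3

1.96e+10
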